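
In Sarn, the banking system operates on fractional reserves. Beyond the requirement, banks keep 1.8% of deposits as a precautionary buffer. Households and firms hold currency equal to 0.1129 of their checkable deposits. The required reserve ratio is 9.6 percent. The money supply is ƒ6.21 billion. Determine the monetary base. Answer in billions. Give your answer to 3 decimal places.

The money multiplier is m = (1 + c) / (rr + e + c) = (1 + 0.1129) / (0.096 + 0.018 + 0.1129) ≈ 4.90480.
MB = M / m = 6.21 / 4.90480 ≈ 1.2661 billion.

ƒ1.266 billion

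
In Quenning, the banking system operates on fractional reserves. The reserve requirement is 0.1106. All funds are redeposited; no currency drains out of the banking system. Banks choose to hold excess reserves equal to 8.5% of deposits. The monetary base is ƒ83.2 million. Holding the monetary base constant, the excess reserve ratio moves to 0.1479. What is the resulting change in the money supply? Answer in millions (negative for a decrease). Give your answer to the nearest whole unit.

Initially m₁ = 1 / (0.1106 + 0.085) ≈ 5.1125, so M₁ = 5.1125 × 83.2 = 425.36 million.
After the change m₂ = 1 / (0.1106 + 0.1479) ≈ 3.8685, so M₂ = 3.8685 × 83.2 = 321.8592 million.
ΔM = M₂ − M₁ = 321.8592 − 425.36 = -103.5008 million.

-104 million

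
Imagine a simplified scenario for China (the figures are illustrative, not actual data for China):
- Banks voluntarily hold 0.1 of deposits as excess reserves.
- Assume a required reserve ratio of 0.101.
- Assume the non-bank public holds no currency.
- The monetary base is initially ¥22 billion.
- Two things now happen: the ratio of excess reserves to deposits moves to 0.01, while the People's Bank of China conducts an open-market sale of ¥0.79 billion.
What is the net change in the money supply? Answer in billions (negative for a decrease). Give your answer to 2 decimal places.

Before: m₁ = 1 / (0.101 + 0.1) ≈ 4.97512, MB₁ = 22, so M₁ = 4.97512 × 22 ≈ 109.4526 billion.
After: m₂ = 1 / (0.101 + 0.01) ≈ 9.00901, MB₂ = 22 − 0.79 = 21.21, so M₂ = 9.00901 × 21.21 ≈ 191.0811 billion.
ΔM = M₂ − M₁ = 191.0811 − 109.4526 = 81.6285 billion.

¥81.63 billion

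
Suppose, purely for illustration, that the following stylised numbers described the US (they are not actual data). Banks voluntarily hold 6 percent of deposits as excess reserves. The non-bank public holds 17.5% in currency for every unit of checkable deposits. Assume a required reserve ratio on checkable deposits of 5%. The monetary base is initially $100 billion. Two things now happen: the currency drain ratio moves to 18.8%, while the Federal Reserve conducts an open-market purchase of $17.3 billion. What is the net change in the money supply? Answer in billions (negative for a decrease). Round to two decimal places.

$55.34 billion

Before: m₁ = (1 + 0.175) / (0.05 + 0.06 + 0.175) ≈ 4.122807, MB₁ = 100, so M₁ = 4.122807 × 100 = 412.2807 billion.
After: m₂ = (1 + 0.188) / (0.05 + 0.06 + 0.188) ≈ 3.986577, MB₂ = 100 + 17.3 = 117.3, so M₂ = 3.986577 × 117.3 ≈ 467.6255 billion.
ΔM = M₂ − M₁ = 467.6255 − 412.2807 = 55.3448 billion.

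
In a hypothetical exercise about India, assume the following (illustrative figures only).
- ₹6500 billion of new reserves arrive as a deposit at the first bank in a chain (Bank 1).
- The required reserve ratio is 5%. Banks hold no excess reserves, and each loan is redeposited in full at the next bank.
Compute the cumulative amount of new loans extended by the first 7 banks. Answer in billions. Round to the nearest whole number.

₹37255 billion

Bank i lends (1 − rr)^i of the original deposit: Bank 1 lends 6500·0.9500 = 6175.0000, Bank 2 lends 6500·0.9500² = 5866.2500, and so on.
Summing a geometric series: total = 6500·[0.9500·(1 − 0.9500^7) / (1 − 0.9500)] ≈ 37255.3439 billion.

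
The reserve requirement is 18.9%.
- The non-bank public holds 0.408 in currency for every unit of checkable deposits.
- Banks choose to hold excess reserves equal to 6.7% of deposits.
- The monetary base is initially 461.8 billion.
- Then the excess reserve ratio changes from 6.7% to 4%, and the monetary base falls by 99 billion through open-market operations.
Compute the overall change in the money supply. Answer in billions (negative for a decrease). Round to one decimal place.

Before: m₁ = (1 + 0.408) / (0.189 + 0.067 + 0.408) ≈ 2.12048, MB₁ = 461.8, so M₁ = 2.12048 × 461.8 ≈ 979.2377 billion.
After: m₂ = (1 + 0.408) / (0.189 + 0.04 + 0.408) ≈ 2.21036, MB₂ = 461.8 − 99 = 362.8, so M₂ = 2.21036 × 362.8 ≈ 801.9186 billion.
ΔM = M₂ − M₁ = 801.9186 − 979.2377 = -177.3191 billion.

-177.3 billion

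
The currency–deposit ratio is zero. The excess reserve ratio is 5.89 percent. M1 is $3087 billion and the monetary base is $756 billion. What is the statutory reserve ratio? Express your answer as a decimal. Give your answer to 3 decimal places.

Using m = M/MB = 3087/756 ≈ 4.083333. Since m = (1 + c)/(c + rr + e), the denominator satisfies c + rr + e = (1 + c)/m = (1 + 0) / 4.083333 ≈ 0.244898.
With c = 0 and e = 0.0589, the statutory reserve ratio is 0.244898 − 0 − 0.0589 = 0.185998.

0.186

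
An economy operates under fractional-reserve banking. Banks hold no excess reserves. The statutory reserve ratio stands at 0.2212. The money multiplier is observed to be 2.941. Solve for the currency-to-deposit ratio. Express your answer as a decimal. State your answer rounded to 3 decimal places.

0.180

Using m = 2.941. From m = (1 + c)/(c + rr + e), rearranging gives 1 + c = m·(c + rr + e), so c·(1 − m) = m·(rr + e) − 1.
Hence c = [m·(rr + e) − 1]/(1 − m) = [2.941 × (0.2212 + 0) − 1] / (1 − 2.941) ≈ 0.180036.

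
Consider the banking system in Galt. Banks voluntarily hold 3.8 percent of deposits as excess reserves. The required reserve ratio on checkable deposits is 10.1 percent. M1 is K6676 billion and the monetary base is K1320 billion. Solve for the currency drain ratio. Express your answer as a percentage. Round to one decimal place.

7.3%

Using m = M/MB = 6676/1320 ≈ 5.057576. From m = (1 + c)/(c + rr + e), rearranging gives 1 + c = m·(c + rr + e), so c·(1 − m) = m·(rr + e) − 1.
Hence c = [m·(rr + e) − 1]/(1 − m) = [5.057576 × (0.101 + 0.038) − 1] / (1 − 5.057576) ≈ 0.073196.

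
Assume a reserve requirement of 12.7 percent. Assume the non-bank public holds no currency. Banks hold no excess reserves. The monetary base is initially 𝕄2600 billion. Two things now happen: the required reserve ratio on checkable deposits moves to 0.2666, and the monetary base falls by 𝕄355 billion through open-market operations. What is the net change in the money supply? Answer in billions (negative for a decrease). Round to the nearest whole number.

Before: m₁ = 1 / (0.127) ≈ 7.87402, MB₁ = 2600, so M₁ = 7.87402 × 2600 = 20472.452 billion.
After: m₂ = 1 / (0.2666) ≈ 3.75094, MB₂ = 2600 − 355 = 2245, so M₂ = 3.75094 × 2245 = 8420.8603 billion.
ΔM = M₂ − M₁ = 8420.8603 − 20472.452 = -12051.5917 billion.

-12052 billion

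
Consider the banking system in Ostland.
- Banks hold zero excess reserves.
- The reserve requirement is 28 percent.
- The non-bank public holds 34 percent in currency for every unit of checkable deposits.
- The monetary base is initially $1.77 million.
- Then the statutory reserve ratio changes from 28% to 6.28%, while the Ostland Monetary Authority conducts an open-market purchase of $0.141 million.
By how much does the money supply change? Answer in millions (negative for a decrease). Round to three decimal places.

Before: m₁ = (1 + 0.34) / (0.28 + 0.34) ≈ 2.16129, MB₁ = 1.77, so M₁ = 2.16129 × 1.77 ≈ 3.8255 million.
After: m₂ = (1 + 0.34) / (0.0628 + 0.34) ≈ 3.32671, MB₂ = 1.77 + 0.141 = 1.911, so M₂ = 3.32671 × 1.911 ≈ 6.3573 million.
ΔM = M₂ − M₁ = 6.3573 − 3.8255 = 2.5318 million.

$2.532 million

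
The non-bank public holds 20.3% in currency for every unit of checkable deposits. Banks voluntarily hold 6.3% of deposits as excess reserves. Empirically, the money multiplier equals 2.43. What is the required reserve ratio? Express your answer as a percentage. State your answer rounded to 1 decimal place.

Using m = 2.43. Since m = (1 + c)/(c + rr + e), the denominator satisfies c + rr + e = (1 + c)/m = (1 + 0.203) / 2.43 ≈ 0.495062.
With c = 0.203 and e = 0.063, the required reserve ratio is 0.495062 − 0.203 − 0.063 = 0.229062.

22.9%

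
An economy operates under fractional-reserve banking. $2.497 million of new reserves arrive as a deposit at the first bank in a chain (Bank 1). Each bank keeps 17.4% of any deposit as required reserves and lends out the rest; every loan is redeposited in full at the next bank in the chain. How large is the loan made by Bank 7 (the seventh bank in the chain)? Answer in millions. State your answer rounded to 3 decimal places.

Each bank lends a fraction (1 − rr) = 0.8260 of the deposit it receives, so Bank 7 receives 2.497·0.8260^6 and lends 2.497·0.8260^7 ≈ 0.6551 million.

$0.655 million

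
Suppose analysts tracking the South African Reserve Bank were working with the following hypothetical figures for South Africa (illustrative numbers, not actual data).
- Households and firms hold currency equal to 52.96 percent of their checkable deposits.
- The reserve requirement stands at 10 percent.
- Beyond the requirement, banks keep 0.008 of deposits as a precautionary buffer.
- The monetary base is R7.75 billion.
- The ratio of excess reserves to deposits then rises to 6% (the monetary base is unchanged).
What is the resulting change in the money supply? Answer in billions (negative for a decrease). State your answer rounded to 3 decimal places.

-1.402 billion

Initially m₁ = (1 + 0.5296) / (0.1 + 0.008 + 0.5296) ≈ 2.39900, so M₁ = 2.39900 × 7.75 ≈ 18.5922 billion.
After the change m₂ = (1 + 0.5296) / (0.1 + 0.06 + 0.5296) ≈ 2.21810, so M₂ = 2.21810 × 7.75 ≈ 17.1903 billion.
ΔM = M₂ − M₁ = 17.1903 − 18.5922 = -1.4019 billion.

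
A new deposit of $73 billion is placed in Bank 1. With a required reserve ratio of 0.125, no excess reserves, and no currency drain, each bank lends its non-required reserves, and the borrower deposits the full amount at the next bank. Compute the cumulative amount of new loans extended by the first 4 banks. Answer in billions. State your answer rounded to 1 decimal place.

Bank i lends (1 − rr)^i of the original deposit: Bank 1 lends 73·0.8750 = 63.8750, Bank 2 lends 73·0.8750² ≈ 55.8906, and so on.
Summing a geometric series: total = 73·[0.8750·(1 − 0.8750^4) / (1 − 0.8750)] ≈ 211.4612 billion.

$211.5 billion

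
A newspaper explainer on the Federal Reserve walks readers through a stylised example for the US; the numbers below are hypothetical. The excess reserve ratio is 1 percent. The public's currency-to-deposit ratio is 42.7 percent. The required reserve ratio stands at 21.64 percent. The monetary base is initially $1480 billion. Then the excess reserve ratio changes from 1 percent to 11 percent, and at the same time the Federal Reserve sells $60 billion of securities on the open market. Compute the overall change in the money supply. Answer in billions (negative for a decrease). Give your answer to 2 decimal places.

-542.67 billion

Before: m₁ = (1 + 0.427) / (0.2164 + 0.01 + 0.427) ≈ 2.1839608, MB₁ = 1480, so M₁ = 2.1839608 × 1480 ≈ 3232.262 billion.
After: m₂ = (1 + 0.427) / (0.2164 + 0.11 + 0.427) ≈ 1.8940802, MB₂ = 1480 − 60 = 1420, so M₂ = 1.8940802 × 1420 ≈ 2689.5939 billion.
ΔM = M₂ − M₁ = 2689.5939 − 3232.262 = -542.6681 billion.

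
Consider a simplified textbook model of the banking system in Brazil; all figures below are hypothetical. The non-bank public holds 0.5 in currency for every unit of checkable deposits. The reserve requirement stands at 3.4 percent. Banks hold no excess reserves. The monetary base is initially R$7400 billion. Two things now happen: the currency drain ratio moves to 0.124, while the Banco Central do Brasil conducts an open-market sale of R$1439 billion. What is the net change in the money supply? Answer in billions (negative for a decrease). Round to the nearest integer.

Before: m₁ = (1 + 0.5) / (0.034 + 0.5) ≈ 2.80899, MB₁ = 7400, so M₁ = 2.80899 × 7400 = 20786.526 billion.
After: m₂ = (1 + 0.124) / (0.034 + 0.124) ≈ 7.11392, MB₂ = 7400 − 1439 = 5961, so M₂ = 7.11392 × 5961 ≈ 42406.0771 billion.
ΔM = M₂ − M₁ = 42406.0771 − 20786.526 = 21619.5511 billion.

R$21620 billion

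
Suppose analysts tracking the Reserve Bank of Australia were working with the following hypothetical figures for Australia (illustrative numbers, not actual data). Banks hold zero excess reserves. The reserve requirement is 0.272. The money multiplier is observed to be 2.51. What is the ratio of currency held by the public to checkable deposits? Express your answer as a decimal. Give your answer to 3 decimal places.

Using m = 2.51. From m = (1 + c)/(c + rr + e), rearranging gives 1 + c = m·(c + rr + e), so c·(1 − m) = m·(rr + e) − 1.
Hence c = [m·(rr + e) − 1]/(1 − m) = [2.51 × (0.272 + 0) − 1] / (1 − 2.51) ≈ 0.210119.

0.210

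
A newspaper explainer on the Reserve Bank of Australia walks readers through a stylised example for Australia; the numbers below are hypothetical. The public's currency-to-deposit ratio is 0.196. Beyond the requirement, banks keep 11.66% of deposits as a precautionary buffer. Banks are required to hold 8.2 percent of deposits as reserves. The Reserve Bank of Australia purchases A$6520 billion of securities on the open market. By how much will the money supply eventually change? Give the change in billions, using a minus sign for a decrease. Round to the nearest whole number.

The money multiplier is m = (1 + c) / (rr + e + c) = (1 + 0.196) / (0.082 + 0.1166 + 0.196) ≈ 3.03092.
The purchase adds 6520 billion of base, so ΔM = m × ΔMB = 3.03092 × (+6520) = 19761.5984 billion.

A$19762 billion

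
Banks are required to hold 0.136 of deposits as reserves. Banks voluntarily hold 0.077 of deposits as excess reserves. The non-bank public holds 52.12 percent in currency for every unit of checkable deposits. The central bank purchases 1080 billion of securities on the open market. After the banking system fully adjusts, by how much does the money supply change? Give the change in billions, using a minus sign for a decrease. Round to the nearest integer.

The money multiplier is m = (1 + c) / (rr + e + c) = (1 + 0.5212) / (0.136 + 0.077 + 0.5212) ≈ 2.07192.
The purchase adds 1080 billion of base, so ΔM = m × ΔMB = 2.07192 × (+1080) = 2237.6736 billion.

2238 billion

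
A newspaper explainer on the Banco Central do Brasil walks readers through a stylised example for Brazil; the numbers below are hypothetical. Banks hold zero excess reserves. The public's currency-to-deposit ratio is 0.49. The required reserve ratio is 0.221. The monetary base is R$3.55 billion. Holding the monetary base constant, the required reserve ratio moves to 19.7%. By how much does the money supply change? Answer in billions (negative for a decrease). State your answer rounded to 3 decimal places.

Initially m₁ = (1 + 0.49) / (0.221 + 0.49) ≈ 2.09564, so M₁ = 2.09564 × 3.55 ≈ 7.4395 billion.
After the change m₂ = (1 + 0.49) / (0.197 + 0.49) ≈ 2.16885, so M₂ = 2.16885 × 3.55 ≈ 7.6994 billion.
ΔM = M₂ − M₁ = 7.6994 − 7.4395 = 0.2599 billion.

R$0.260 billion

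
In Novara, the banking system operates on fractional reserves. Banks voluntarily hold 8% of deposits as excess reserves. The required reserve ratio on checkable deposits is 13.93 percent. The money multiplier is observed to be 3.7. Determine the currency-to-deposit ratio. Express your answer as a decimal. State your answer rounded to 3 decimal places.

Using m = 3.7. From m = (1 + c)/(c + rr + e), rearranging gives 1 + c = m·(c + rr + e), so c·(1 − m) = m·(rr + e) − 1.
Hence c = [m·(rr + e) − 1]/(1 − m) = [3.7 × (0.1393 + 0.08) − 1] / (1 − 3.7) ≈ 0.069848.

0.070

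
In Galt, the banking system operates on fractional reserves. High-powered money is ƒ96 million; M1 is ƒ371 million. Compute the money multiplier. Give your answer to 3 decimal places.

3.865

The money multiplier is m = M / MB = 371 / 96 ≈ 3.86458.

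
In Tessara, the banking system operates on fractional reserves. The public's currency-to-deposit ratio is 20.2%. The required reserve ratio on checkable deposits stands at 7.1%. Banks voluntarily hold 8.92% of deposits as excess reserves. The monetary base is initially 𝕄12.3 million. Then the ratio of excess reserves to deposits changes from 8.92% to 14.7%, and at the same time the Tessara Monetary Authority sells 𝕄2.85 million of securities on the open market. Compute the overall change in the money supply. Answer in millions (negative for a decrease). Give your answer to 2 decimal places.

Before: m₁ = (1 + 0.202) / (0.071 + 0.0892 + 0.202) ≈ 3.31861, MB₁ = 12.3, so M₁ = 3.31861 × 12.3 ≈ 40.8189 million.
After: m₂ = (1 + 0.202) / (0.071 + 0.147 + 0.202) ≈ 2.86190, MB₂ = 12.3 − 2.85 = 9.45, so M₂ = 2.86190 × 9.45 ≈ 27.045 million.
ΔM = M₂ − M₁ = 27.045 − 40.8189 = -13.7739 million.

-13.77 million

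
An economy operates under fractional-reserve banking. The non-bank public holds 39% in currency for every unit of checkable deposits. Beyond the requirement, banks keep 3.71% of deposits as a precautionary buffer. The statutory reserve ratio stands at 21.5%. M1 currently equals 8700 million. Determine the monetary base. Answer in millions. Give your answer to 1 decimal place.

4018.9 million

The money multiplier is m = (1 + c) / (rr + e + c) = (1 + 0.39) / (0.215 + 0.0371 + 0.39) ≈ 2.164772.
MB = M / m = 8700 / 2.164772 ≈ 4018.899 million.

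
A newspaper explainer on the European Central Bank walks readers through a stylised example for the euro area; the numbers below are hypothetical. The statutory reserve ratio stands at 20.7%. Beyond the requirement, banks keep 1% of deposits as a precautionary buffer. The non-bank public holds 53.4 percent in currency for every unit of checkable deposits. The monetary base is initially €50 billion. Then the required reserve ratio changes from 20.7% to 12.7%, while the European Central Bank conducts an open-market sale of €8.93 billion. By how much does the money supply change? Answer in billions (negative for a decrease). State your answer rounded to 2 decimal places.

-8.24 billion

Before: m₁ = (1 + 0.534) / (0.207 + 0.01 + 0.534) ≈ 2.04261, MB₁ = 50, so M₁ = 2.04261 × 50 = 102.1305 billion.
After: m₂ = (1 + 0.534) / (0.127 + 0.01 + 0.534) ≈ 2.28614, MB₂ = 50 − 8.93 = 41.07, so M₂ = 2.28614 × 41.07 ≈ 93.8918 billion.
ΔM = M₂ − M₁ = 93.8918 − 102.1305 = -8.2387 billion.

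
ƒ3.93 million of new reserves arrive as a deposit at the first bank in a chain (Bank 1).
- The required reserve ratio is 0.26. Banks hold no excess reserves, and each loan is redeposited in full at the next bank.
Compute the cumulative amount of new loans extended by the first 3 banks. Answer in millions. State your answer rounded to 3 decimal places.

ƒ6.653 million

Bank i lends (1 − rr)^i of the original deposit: Bank 1 lends 3.93·0.7400 = 2.9082, Bank 2 lends 3.93·0.7400² ≈ 2.1521, and so on.
Summing a geometric series: total = 3.93·[0.7400·(1 − 0.7400^3) / (1 − 0.7400)] ≈ 6.6528 million.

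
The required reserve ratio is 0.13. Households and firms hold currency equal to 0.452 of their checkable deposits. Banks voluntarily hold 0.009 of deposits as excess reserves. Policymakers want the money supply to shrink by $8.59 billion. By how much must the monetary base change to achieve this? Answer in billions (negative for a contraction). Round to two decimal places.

The money multiplier is m = (1 + c) / (rr + e + c) = (1 + 0.452) / (0.13 + 0.009 + 0.452) ≈ 2.4569.
ΔMB = ΔM / m = (−8.59) / 2.4569 ≈ -3.4963 billion.

-3.50 billion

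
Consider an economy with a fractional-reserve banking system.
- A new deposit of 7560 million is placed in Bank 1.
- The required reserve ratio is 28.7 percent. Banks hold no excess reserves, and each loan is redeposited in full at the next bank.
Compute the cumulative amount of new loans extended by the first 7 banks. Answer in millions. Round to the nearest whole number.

Bank i lends (1 − rr)^i of the original deposit: Bank 1 lends 7560·0.7130 = 5390.2800, Bank 2 lends 7560·0.7130² ≈ 3843.2696, and so on.
Summing a geometric series: total = 7560·[0.7130·(1 − 0.7130^7) / (1 − 0.7130)] ≈ 17022.0976 million.

17022 million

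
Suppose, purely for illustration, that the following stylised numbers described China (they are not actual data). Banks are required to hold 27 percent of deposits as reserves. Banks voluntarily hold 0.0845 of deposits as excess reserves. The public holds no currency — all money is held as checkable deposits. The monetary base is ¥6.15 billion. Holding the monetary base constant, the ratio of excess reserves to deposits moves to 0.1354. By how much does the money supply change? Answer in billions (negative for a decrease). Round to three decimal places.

Initially m₁ = 1 / (0.27 + 0.0845) ≈ 2.82087, so M₁ = 2.82087 × 6.15 ≈ 17.3484 billion.
After the change m₂ = 1 / (0.27 + 0.1354) ≈ 2.46670, so M₂ = 2.46670 × 6.15 ≈ 15.1702 billion.
ΔM = M₂ − M₁ = 15.1702 − 17.3484 = -2.1782 billion.

-2.178 billion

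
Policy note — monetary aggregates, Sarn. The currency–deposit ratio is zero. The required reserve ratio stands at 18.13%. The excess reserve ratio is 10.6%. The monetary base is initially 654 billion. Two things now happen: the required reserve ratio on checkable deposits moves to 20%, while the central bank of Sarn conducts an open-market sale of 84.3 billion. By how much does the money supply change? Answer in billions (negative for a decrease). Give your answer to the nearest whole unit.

-415 billion

Before: m₁ = 1 / (0.1813 + 0.106) ≈ 3.4807, MB₁ = 654, so M₁ = 3.4807 × 654 = 2276.3778 billion.
After: m₂ = 1 / (0.2 + 0.106) ≈ 3.2680, MB₂ = 654 − 84.3 = 569.7, so M₂ = 3.2680 × 569.7 = 1861.7796 billion.
ΔM = M₂ − M₁ = 1861.7796 − 2276.3778 = -414.5982 billion.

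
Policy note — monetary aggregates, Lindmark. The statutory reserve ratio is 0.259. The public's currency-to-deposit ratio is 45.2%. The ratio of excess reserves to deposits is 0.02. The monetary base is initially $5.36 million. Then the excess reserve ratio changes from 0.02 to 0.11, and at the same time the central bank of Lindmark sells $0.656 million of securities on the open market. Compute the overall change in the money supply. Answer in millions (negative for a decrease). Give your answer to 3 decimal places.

Before: m₁ = (1 + 0.452) / (0.259 + 0.02 + 0.452) ≈ 1.98632, MB₁ = 5.36, so M₁ = 1.98632 × 5.36 ≈ 10.6467 million.
After: m₂ = (1 + 0.452) / (0.259 + 0.11 + 0.452) ≈ 1.76857, MB₂ = 5.36 − 0.656 = 4.704, so M₂ = 1.76857 × 4.704 ≈ 8.3194 million.
ΔM = M₂ − M₁ = 8.3194 − 10.6467 = -2.3273 million.

-2.327 million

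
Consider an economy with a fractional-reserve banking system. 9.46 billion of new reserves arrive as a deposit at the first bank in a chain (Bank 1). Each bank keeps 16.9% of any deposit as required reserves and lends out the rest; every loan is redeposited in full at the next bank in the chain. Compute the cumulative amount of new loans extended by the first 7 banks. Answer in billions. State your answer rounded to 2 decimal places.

Bank i lends (1 − rr)^i of the original deposit: Bank 1 lends 9.46·0.8310 ≈ 7.8613, Bank 2 lends 9.46·0.8310² ≈ 6.5327, and so on.
Summing a geometric series: total = 9.46·[0.8310·(1 − 0.8310^7) / (1 − 0.8310)] ≈ 33.7868 billion.

33.79 billion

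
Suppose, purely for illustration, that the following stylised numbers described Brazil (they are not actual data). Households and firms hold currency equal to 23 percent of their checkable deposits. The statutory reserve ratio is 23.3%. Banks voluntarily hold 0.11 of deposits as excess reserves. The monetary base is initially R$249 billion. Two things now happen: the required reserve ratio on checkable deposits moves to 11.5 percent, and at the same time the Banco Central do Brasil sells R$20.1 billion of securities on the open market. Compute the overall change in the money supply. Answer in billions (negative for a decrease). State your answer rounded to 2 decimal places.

Before: m₁ = (1 + 0.23) / (0.233 + 0.11 + 0.23) ≈ 2.146597, MB₁ = 249, so M₁ = 2.146597 × 249 ≈ 534.5027 billion.
After: m₂ = (1 + 0.23) / (0.115 + 0.11 + 0.23) ≈ 2.703297, MB₂ = 249 − 20.1 = 228.9, so M₂ = 2.703297 × 228.9 ≈ 618.7847 billion.
ΔM = M₂ − M₁ = 618.7847 − 534.5027 = 84.282 billion.

R$84.28 billion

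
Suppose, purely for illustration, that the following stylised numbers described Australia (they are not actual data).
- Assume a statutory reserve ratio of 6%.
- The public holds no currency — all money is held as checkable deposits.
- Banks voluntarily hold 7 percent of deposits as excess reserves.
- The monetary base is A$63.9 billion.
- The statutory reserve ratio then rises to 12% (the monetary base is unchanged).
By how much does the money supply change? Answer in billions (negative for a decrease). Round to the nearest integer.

Initially m₁ = 1 / (0.06 + 0.07) ≈ 7.6923, so M₁ = 7.6923 × 63.9 ≈ 491.538 billion.
After the change m₂ = 1 / (0.12 + 0.07) ≈ 5.2632, so M₂ = 5.2632 × 63.9 ≈ 336.3185 billion.
ΔM = M₂ − M₁ = 336.3185 − 491.538 = -155.2195 billion.

-155 billion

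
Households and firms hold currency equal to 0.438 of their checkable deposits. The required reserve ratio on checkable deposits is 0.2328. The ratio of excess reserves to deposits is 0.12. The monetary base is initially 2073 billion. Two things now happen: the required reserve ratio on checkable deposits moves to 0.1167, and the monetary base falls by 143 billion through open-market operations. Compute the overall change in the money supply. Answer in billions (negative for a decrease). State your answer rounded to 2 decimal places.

343.88 billion

Before: m₁ = (1 + 0.438) / (0.2328 + 0.12 + 0.438) ≈ 1.8184117, MB₁ = 2073, so M₁ = 1.8184117 × 2073 ≈ 3769.5675 billion.
After: m₂ = (1 + 0.438) / (0.1167 + 0.12 + 0.438) ≈ 2.1313176, MB₂ = 2073 − 143 = 1930, so M₂ = 2.1313176 × 1930 ≈ 4113.443 billion.
ΔM = M₂ − M₁ = 4113.443 − 3769.5675 = 343.8755 billion.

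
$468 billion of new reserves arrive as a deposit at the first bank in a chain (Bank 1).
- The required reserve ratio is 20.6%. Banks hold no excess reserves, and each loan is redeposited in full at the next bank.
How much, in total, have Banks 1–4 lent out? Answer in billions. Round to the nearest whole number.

Bank i lends (1 − rr)^i of the original deposit: Bank 1 lends 468·0.7940 = 371.5920, Bank 2 lends 468·0.7940² ≈ 295.0440, and so on.
Summing a geometric series: total = 468·[0.7940·(1 − 0.7940^4) / (1 − 0.7940)] ≈ 1086.9074 billion.

$1087 billion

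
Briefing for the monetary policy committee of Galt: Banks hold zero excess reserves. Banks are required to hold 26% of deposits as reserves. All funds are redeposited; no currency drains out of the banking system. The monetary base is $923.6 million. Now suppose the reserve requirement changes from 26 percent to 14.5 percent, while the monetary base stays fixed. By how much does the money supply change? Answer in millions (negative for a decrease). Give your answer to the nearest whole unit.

Initially m₁ = 1 / (0.26) ≈ 3.8462, so M₁ = 3.8462 × 923.6 ≈ 3552.3503 million.
After the change m₂ = 1 / (0.145) ≈ 6.8966, so M₂ = 6.8966 × 923.6 ≈ 6369.6998 million.
ΔM = M₂ − M₁ = 6369.6998 − 3552.3503 = 2817.3495 million.

$2817 million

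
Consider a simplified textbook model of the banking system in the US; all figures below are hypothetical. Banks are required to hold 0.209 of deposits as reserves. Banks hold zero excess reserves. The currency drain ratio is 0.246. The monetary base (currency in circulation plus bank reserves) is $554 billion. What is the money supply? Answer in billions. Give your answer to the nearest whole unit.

$1517 billion

The money multiplier is m = (1 + c) / (rr + c) = (1 + 0.246) / (0.209 + 0.246) ≈ 2.7385.
So M = m × MB = 2.7385 × 554 = 1517.129 billion.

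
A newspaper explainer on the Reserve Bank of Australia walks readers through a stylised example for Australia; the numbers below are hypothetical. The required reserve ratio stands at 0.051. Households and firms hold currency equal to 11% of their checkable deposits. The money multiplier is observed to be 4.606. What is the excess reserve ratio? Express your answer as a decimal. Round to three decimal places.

0.080

Using m = 4.606. Since m = (1 + c)/(c + rr + e), the denominator satisfies c + rr + e = (1 + c)/m = (1 + 0.11) / 4.606 ≈ 0.240990.
With c = 0.11 and rr = 0.051, the excess reserve ratio is 0.240990 − 0.11 − 0.051 = 0.07999.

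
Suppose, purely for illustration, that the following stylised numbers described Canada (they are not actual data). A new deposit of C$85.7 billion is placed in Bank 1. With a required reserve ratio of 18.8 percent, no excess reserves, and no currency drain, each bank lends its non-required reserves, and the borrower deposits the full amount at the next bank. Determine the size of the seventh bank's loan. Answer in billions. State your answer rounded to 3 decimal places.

Each bank lends a fraction (1 − rr) = 0.8120 of the deposit it receives, so Bank 7 receives 85.7·0.8120^6 and lends 85.7·0.8120^7 ≈ 19.9468 billion.

C$19.947 billion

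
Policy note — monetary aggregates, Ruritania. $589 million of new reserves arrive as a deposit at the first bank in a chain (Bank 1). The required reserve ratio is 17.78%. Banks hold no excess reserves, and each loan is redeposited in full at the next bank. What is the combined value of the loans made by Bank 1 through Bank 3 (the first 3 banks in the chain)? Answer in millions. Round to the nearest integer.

Bank i lends (1 − rr)^i of the original deposit: Bank 1 lends 589·0.8222 = 484.2758, Bank 2 lends 589·0.8222² ≈ 398.1716, and so on.
Summing a geometric series: total = 589·[0.8222·(1 − 0.8222^3) / (1 − 0.8222)] ≈ 1209.8240 million.

$1210 million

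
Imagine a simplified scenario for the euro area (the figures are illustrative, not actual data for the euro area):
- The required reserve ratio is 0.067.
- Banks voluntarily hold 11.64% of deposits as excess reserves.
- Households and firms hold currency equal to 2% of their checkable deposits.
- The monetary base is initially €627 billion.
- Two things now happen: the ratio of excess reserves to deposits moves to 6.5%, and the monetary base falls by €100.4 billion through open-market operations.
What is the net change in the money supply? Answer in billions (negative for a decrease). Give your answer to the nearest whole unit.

Before: m₁ = (1 + 0.02) / (0.067 + 0.1164 + 0.02) ≈ 5.0147, MB₁ = 627, so M₁ = 5.0147 × 627 = 3144.2169 billion.
After: m₂ = (1 + 0.02) / (0.067 + 0.065 + 0.02) ≈ 6.7105, MB₂ = 627 − 100.4 = 526.6, so M₂ = 6.7105 × 526.6 = 3533.7493 billion.
ΔM = M₂ − M₁ = 3533.7493 − 3144.2169 = 389.5324 billion.

€390 billion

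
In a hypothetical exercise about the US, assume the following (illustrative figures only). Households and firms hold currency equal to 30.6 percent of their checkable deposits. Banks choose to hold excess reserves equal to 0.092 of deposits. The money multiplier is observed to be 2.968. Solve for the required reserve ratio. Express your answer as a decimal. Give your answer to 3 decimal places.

0.042

Using m = 2.968. Since m = (1 + c)/(c + rr + e), the denominator satisfies c + rr + e = (1 + c)/m = (1 + 0.306) / 2.968 ≈ 0.440027.
With c = 0.306 and e = 0.092, the required reserve ratio is 0.440027 − 0.306 − 0.092 = 0.042027.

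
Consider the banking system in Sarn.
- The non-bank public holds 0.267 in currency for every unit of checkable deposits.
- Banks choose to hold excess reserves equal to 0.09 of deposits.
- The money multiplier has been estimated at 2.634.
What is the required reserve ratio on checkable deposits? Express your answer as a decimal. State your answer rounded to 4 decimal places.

Using m = 2.634. Since m = (1 + c)/(c + rr + e), the denominator satisfies c + rr + e = (1 + c)/m = (1 + 0.267) / 2.634 ≈ 0.481017.
With c = 0.267 and e = 0.09, the required reserve ratio on checkable deposits is 0.481017 − 0.267 − 0.09 = 0.124017.

0.1240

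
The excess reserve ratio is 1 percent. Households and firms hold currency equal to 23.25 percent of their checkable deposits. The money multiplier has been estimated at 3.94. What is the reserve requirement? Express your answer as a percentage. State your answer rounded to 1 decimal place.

7.0%

Using m = 3.94. Since m = (1 + c)/(c + rr + e), the denominator satisfies c + rr + e = (1 + c)/m = (1 + 0.2325) / 3.94 ≈ 0.312817.
With c = 0.2325 and e = 0.01, the reserve requirement is 0.312817 − 0.2325 − 0.01 = 0.070317.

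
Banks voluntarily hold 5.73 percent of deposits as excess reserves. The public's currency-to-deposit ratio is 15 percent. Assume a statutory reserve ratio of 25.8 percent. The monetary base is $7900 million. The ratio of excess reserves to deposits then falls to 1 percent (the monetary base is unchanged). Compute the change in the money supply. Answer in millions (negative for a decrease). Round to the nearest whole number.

$2209 million

Initially m₁ = (1 + 0.15) / (0.258 + 0.0573 + 0.15) ≈ 2.47152, so M₁ = 2.47152 × 7900 = 19525.008 million.
After the change m₂ = (1 + 0.15) / (0.258 + 0.01 + 0.15) ≈ 2.75120, so M₂ = 2.75120 × 7900 = 21734.48 million.
ΔM = M₂ − M₁ = 21734.48 − 19525.008 = 2209.472 million.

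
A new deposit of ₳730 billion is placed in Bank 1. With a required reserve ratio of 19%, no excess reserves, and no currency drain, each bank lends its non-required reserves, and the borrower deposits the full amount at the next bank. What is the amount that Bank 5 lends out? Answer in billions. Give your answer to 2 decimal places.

₳254.54 billion

Each bank lends a fraction (1 − rr) = 0.8100 of the deposit it receives, so Bank 5 receives 730·0.8100^4 and lends 730·0.8100^5 ≈ 254.5353 billion.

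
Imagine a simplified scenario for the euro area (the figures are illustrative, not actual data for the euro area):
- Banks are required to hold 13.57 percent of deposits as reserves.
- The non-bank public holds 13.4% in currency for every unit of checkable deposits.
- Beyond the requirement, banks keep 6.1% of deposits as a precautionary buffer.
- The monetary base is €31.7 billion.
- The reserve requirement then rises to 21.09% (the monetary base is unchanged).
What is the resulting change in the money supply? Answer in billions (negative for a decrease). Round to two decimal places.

-20.14 billion

Initially m₁ = (1 + 0.134) / (0.1357 + 0.061 + 0.134) ≈ 3.42909, so M₁ = 3.42909 × 31.7 ≈ 108.7022 billion.
After the change m₂ = (1 + 0.134) / (0.2109 + 0.061 + 0.134) ≈ 2.79379, so M₂ = 2.79379 × 31.7 ≈ 88.5631 billion.
ΔM = M₂ − M₁ = 88.5631 − 108.7022 = -20.1391 billion.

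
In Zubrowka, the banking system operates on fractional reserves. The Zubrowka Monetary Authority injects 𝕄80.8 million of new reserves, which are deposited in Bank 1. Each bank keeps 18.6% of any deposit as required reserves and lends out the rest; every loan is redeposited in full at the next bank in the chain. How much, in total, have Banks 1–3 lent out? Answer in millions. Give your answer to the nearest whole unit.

𝕄163 million

Bank i lends (1 − rr)^i of the original deposit: Bank 1 lends 80.8·0.8140 = 65.7712, Bank 2 lends 80.8·0.8140² ≈ 53.5378, and so on.
Summing a geometric series: total = 80.8·[0.8140·(1 − 0.8140^3) / (1 − 0.8140)] ≈ 162.8887 million.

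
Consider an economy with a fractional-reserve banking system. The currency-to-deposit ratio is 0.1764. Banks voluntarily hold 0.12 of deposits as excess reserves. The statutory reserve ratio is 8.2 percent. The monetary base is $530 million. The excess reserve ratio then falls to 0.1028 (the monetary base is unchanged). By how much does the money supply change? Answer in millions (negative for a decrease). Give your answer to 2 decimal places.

Initially m₁ = (1 + 0.1764) / (0.082 + 0.12 + 0.1764) ≈ 3.108879, so M₁ = 3.108879 × 530 ≈ 1647.7059 million.
After the change m₂ = (1 + 0.1764) / (0.082 + 0.1028 + 0.1764) ≈ 3.256921, so M₂ = 3.256921 × 530 ≈ 1726.1681 million.
ΔM = M₂ − M₁ = 1726.1681 − 1647.7059 = 78.4622 million.

$78.46 million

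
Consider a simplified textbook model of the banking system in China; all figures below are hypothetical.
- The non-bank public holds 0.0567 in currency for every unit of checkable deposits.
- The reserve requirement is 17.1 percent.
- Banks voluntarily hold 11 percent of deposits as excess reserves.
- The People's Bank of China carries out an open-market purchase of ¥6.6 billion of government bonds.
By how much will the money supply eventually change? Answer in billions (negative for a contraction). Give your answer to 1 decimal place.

¥20.7 billion

The money multiplier is m = (1 + c) / (rr + e + c) = (1 + 0.0567) / (0.171 + 0.11 + 0.0567) ≈ 3.1291.
The purchase adds 6.6 billion of base, so ΔM = m × ΔMB = 3.1291 × (+6.6) ≈ 20.6521 billion.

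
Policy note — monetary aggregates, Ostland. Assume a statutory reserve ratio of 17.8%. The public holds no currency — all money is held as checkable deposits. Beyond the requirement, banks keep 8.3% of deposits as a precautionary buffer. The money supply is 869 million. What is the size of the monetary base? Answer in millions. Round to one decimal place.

The money multiplier is m = 1 / (rr + e) = 1 / (0.178 + 0.083) ≈ 3.83142.
MB = M / m = 869 / 3.83142 ≈ 226.8089 million.

226.8 million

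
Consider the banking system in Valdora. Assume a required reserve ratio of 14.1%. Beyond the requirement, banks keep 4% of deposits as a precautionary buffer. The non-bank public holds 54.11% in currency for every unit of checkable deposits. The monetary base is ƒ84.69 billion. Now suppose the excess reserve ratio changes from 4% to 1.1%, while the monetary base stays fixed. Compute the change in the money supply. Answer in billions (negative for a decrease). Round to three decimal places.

ƒ7.563 billion

Initially m₁ = (1 + 0.5411) / (0.141 + 0.04 + 0.5411) ≈ 2.134192, so M₁ = 2.134192 × 84.69 ≈ 180.7447 billion.
After the change m₂ = (1 + 0.5411) / (0.141 + 0.011 + 0.5411) ≈ 2.223489, so M₂ = 2.223489 × 84.69 ≈ 188.3073 billion.
ΔM = M₂ − M₁ = 188.3073 − 180.7447 = 7.5626 billion.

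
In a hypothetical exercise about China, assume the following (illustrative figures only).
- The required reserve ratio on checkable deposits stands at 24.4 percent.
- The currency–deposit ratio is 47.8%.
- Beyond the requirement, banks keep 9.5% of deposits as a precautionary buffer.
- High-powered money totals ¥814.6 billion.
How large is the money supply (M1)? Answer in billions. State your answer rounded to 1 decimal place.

¥1473.7 billion

The money multiplier is m = (1 + c) / (rr + e + c) = (1 + 0.478) / (0.244 + 0.095 + 0.478) ≈ 1.80906.
So M = m × MB = 1.80906 × 814.6 ≈ 1473.6603 billion.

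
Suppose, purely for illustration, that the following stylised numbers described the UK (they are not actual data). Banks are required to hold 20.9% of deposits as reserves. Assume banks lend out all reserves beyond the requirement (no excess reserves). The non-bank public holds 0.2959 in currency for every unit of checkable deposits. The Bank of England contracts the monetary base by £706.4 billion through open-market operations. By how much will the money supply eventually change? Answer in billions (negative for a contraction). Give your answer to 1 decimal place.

The money multiplier is m = (1 + c) / (rr + c) = (1 + 0.2959) / (0.209 + 0.2959) ≈ 2.56665.
The sale removes 706.4 billion of base, so ΔM = m × ΔMB = 2.56665 × (−706.4) ≈ -1813.0816 billion.

-1813.1 billion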